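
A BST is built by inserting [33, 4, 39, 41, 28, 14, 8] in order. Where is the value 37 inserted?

Starting tree (level order): [33, 4, 39, None, 28, None, 41, 14, None, None, None, 8]
Insertion path: 33 -> 39
Result: insert 37 as left child of 39
Final tree (level order): [33, 4, 39, None, 28, 37, 41, 14, None, None, None, None, None, 8]


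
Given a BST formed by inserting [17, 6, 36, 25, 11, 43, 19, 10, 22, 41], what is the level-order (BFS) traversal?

Tree insertion order: [17, 6, 36, 25, 11, 43, 19, 10, 22, 41]
Tree (level-order array): [17, 6, 36, None, 11, 25, 43, 10, None, 19, None, 41, None, None, None, None, 22]
BFS from the root, enqueuing left then right child of each popped node:
  queue [17] -> pop 17, enqueue [6, 36], visited so far: [17]
  queue [6, 36] -> pop 6, enqueue [11], visited so far: [17, 6]
  queue [36, 11] -> pop 36, enqueue [25, 43], visited so far: [17, 6, 36]
  queue [11, 25, 43] -> pop 11, enqueue [10], visited so far: [17, 6, 36, 11]
  queue [25, 43, 10] -> pop 25, enqueue [19], visited so far: [17, 6, 36, 11, 25]
  queue [43, 10, 19] -> pop 43, enqueue [41], visited so far: [17, 6, 36, 11, 25, 43]
  queue [10, 19, 41] -> pop 10, enqueue [none], visited so far: [17, 6, 36, 11, 25, 43, 10]
  queue [19, 41] -> pop 19, enqueue [22], visited so far: [17, 6, 36, 11, 25, 43, 10, 19]
  queue [41, 22] -> pop 41, enqueue [none], visited so far: [17, 6, 36, 11, 25, 43, 10, 19, 41]
  queue [22] -> pop 22, enqueue [none], visited so far: [17, 6, 36, 11, 25, 43, 10, 19, 41, 22]
Result: [17, 6, 36, 11, 25, 43, 10, 19, 41, 22]


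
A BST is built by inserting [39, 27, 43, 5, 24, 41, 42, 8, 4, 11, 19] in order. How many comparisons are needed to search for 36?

Search path for 36: 39 -> 27
Found: False
Comparisons: 2


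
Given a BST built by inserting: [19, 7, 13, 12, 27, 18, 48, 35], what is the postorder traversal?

Tree insertion order: [19, 7, 13, 12, 27, 18, 48, 35]
Tree (level-order array): [19, 7, 27, None, 13, None, 48, 12, 18, 35]
Postorder traversal: [12, 18, 13, 7, 35, 48, 27, 19]


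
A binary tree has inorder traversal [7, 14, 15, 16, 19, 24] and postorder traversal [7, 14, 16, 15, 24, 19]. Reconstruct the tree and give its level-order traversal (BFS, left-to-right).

Inorder:   [7, 14, 15, 16, 19, 24]
Postorder: [7, 14, 16, 15, 24, 19]
Algorithm: postorder visits root last, so walk postorder right-to-left;
each value is the root of the current inorder slice — split it at that
value, recurse on the right subtree first, then the left.
Recursive splits:
  root=19; inorder splits into left=[7, 14, 15, 16], right=[24]
  root=24; inorder splits into left=[], right=[]
  root=15; inorder splits into left=[7, 14], right=[16]
  root=16; inorder splits into left=[], right=[]
  root=14; inorder splits into left=[7], right=[]
  root=7; inorder splits into left=[], right=[]
Reconstructed level-order: [19, 15, 24, 14, 16, 7]


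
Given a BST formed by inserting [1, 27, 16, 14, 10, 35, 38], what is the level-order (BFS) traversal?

Tree insertion order: [1, 27, 16, 14, 10, 35, 38]
Tree (level-order array): [1, None, 27, 16, 35, 14, None, None, 38, 10]
BFS from the root, enqueuing left then right child of each popped node:
  queue [1] -> pop 1, enqueue [27], visited so far: [1]
  queue [27] -> pop 27, enqueue [16, 35], visited so far: [1, 27]
  queue [16, 35] -> pop 16, enqueue [14], visited so far: [1, 27, 16]
  queue [35, 14] -> pop 35, enqueue [38], visited so far: [1, 27, 16, 35]
  queue [14, 38] -> pop 14, enqueue [10], visited so far: [1, 27, 16, 35, 14]
  queue [38, 10] -> pop 38, enqueue [none], visited so far: [1, 27, 16, 35, 14, 38]
  queue [10] -> pop 10, enqueue [none], visited so far: [1, 27, 16, 35, 14, 38, 10]
Result: [1, 27, 16, 35, 14, 38, 10]


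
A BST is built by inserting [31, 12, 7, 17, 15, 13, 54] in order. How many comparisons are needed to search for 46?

Search path for 46: 31 -> 54
Found: False
Comparisons: 2


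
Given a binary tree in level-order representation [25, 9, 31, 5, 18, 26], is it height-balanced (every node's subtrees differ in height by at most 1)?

Tree (level-order array): [25, 9, 31, 5, 18, 26]
Definition: a tree is height-balanced if, at every node, |h(left) - h(right)| <= 1 (empty subtree has height -1).
Bottom-up per-node check:
  node 5: h_left=-1, h_right=-1, diff=0 [OK], height=0
  node 18: h_left=-1, h_right=-1, diff=0 [OK], height=0
  node 9: h_left=0, h_right=0, diff=0 [OK], height=1
  node 26: h_left=-1, h_right=-1, diff=0 [OK], height=0
  node 31: h_left=0, h_right=-1, diff=1 [OK], height=1
  node 25: h_left=1, h_right=1, diff=0 [OK], height=2
All nodes satisfy the balance condition.
Result: Balanced


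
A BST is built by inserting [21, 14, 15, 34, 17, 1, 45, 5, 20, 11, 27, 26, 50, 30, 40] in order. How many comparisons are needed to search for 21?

Search path for 21: 21
Found: True
Comparisons: 1


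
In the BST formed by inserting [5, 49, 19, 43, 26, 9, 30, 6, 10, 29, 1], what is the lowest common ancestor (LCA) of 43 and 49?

Tree insertion order: [5, 49, 19, 43, 26, 9, 30, 6, 10, 29, 1]
Tree (level-order array): [5, 1, 49, None, None, 19, None, 9, 43, 6, 10, 26, None, None, None, None, None, None, 30, 29]
In a BST, the LCA of p=43, q=49 is the first node v on the
root-to-leaf path with p <= v <= q (go left if both < v, right if both > v).
Walk from root:
  at 5: both 43 and 49 > 5, go right
  at 49: 43 <= 49 <= 49, this is the LCA
LCA = 49


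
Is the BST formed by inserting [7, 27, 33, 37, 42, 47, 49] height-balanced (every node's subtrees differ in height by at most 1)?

Tree (level-order array): [7, None, 27, None, 33, None, 37, None, 42, None, 47, None, 49]
Definition: a tree is height-balanced if, at every node, |h(left) - h(right)| <= 1 (empty subtree has height -1).
Bottom-up per-node check:
  node 49: h_left=-1, h_right=-1, diff=0 [OK], height=0
  node 47: h_left=-1, h_right=0, diff=1 [OK], height=1
  node 42: h_left=-1, h_right=1, diff=2 [FAIL (|-1-1|=2 > 1)], height=2
  node 37: h_left=-1, h_right=2, diff=3 [FAIL (|-1-2|=3 > 1)], height=3
  node 33: h_left=-1, h_right=3, diff=4 [FAIL (|-1-3|=4 > 1)], height=4
  node 27: h_left=-1, h_right=4, diff=5 [FAIL (|-1-4|=5 > 1)], height=5
  node 7: h_left=-1, h_right=5, diff=6 [FAIL (|-1-5|=6 > 1)], height=6
Node 42 violates the condition: |-1 - 1| = 2 > 1.
Result: Not balanced


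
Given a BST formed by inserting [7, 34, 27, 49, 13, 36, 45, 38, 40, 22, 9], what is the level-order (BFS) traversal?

Tree insertion order: [7, 34, 27, 49, 13, 36, 45, 38, 40, 22, 9]
Tree (level-order array): [7, None, 34, 27, 49, 13, None, 36, None, 9, 22, None, 45, None, None, None, None, 38, None, None, 40]
BFS from the root, enqueuing left then right child of each popped node:
  queue [7] -> pop 7, enqueue [34], visited so far: [7]
  queue [34] -> pop 34, enqueue [27, 49], visited so far: [7, 34]
  queue [27, 49] -> pop 27, enqueue [13], visited so far: [7, 34, 27]
  queue [49, 13] -> pop 49, enqueue [36], visited so far: [7, 34, 27, 49]
  queue [13, 36] -> pop 13, enqueue [9, 22], visited so far: [7, 34, 27, 49, 13]
  queue [36, 9, 22] -> pop 36, enqueue [45], visited so far: [7, 34, 27, 49, 13, 36]
  queue [9, 22, 45] -> pop 9, enqueue [none], visited so far: [7, 34, 27, 49, 13, 36, 9]
  queue [22, 45] -> pop 22, enqueue [none], visited so far: [7, 34, 27, 49, 13, 36, 9, 22]
  queue [45] -> pop 45, enqueue [38], visited so far: [7, 34, 27, 49, 13, 36, 9, 22, 45]
  queue [38] -> pop 38, enqueue [40], visited so far: [7, 34, 27, 49, 13, 36, 9, 22, 45, 38]
  queue [40] -> pop 40, enqueue [none], visited so far: [7, 34, 27, 49, 13, 36, 9, 22, 45, 38, 40]
Result: [7, 34, 27, 49, 13, 36, 9, 22, 45, 38, 40]


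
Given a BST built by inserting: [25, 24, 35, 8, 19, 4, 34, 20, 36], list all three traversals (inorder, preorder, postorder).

Tree insertion order: [25, 24, 35, 8, 19, 4, 34, 20, 36]
Tree (level-order array): [25, 24, 35, 8, None, 34, 36, 4, 19, None, None, None, None, None, None, None, 20]
Inorder (L, root, R): [4, 8, 19, 20, 24, 25, 34, 35, 36]
Preorder (root, L, R): [25, 24, 8, 4, 19, 20, 35, 34, 36]
Postorder (L, R, root): [4, 20, 19, 8, 24, 34, 36, 35, 25]


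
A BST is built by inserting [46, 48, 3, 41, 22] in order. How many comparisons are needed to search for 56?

Search path for 56: 46 -> 48
Found: False
Comparisons: 2


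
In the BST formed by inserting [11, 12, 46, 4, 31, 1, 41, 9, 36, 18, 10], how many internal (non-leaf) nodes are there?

Tree built from: [11, 12, 46, 4, 31, 1, 41, 9, 36, 18, 10]
Tree (level-order array): [11, 4, 12, 1, 9, None, 46, None, None, None, 10, 31, None, None, None, 18, 41, None, None, 36]
Rule: An internal node has at least one child.
Per-node child counts:
  node 11: 2 child(ren)
  node 4: 2 child(ren)
  node 1: 0 child(ren)
  node 9: 1 child(ren)
  node 10: 0 child(ren)
  node 12: 1 child(ren)
  node 46: 1 child(ren)
  node 31: 2 child(ren)
  node 18: 0 child(ren)
  node 41: 1 child(ren)
  node 36: 0 child(ren)
Matching nodes: [11, 4, 9, 12, 46, 31, 41]
Count of internal (non-leaf) nodes: 7


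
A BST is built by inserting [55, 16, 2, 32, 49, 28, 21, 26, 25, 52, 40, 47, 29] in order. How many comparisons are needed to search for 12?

Search path for 12: 55 -> 16 -> 2
Found: False
Comparisons: 3


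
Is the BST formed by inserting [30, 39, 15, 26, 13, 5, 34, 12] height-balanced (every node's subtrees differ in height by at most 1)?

Tree (level-order array): [30, 15, 39, 13, 26, 34, None, 5, None, None, None, None, None, None, 12]
Definition: a tree is height-balanced if, at every node, |h(left) - h(right)| <= 1 (empty subtree has height -1).
Bottom-up per-node check:
  node 12: h_left=-1, h_right=-1, diff=0 [OK], height=0
  node 5: h_left=-1, h_right=0, diff=1 [OK], height=1
  node 13: h_left=1, h_right=-1, diff=2 [FAIL (|1--1|=2 > 1)], height=2
  node 26: h_left=-1, h_right=-1, diff=0 [OK], height=0
  node 15: h_left=2, h_right=0, diff=2 [FAIL (|2-0|=2 > 1)], height=3
  node 34: h_left=-1, h_right=-1, diff=0 [OK], height=0
  node 39: h_left=0, h_right=-1, diff=1 [OK], height=1
  node 30: h_left=3, h_right=1, diff=2 [FAIL (|3-1|=2 > 1)], height=4
Node 13 violates the condition: |1 - -1| = 2 > 1.
Result: Not balanced


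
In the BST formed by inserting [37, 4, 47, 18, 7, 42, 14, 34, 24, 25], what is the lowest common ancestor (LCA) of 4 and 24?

Tree insertion order: [37, 4, 47, 18, 7, 42, 14, 34, 24, 25]
Tree (level-order array): [37, 4, 47, None, 18, 42, None, 7, 34, None, None, None, 14, 24, None, None, None, None, 25]
In a BST, the LCA of p=4, q=24 is the first node v on the
root-to-leaf path with p <= v <= q (go left if both < v, right if both > v).
Walk from root:
  at 37: both 4 and 24 < 37, go left
  at 4: 4 <= 4 <= 24, this is the LCA
LCA = 4


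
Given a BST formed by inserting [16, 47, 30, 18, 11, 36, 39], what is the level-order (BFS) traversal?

Tree insertion order: [16, 47, 30, 18, 11, 36, 39]
Tree (level-order array): [16, 11, 47, None, None, 30, None, 18, 36, None, None, None, 39]
BFS from the root, enqueuing left then right child of each popped node:
  queue [16] -> pop 16, enqueue [11, 47], visited so far: [16]
  queue [11, 47] -> pop 11, enqueue [none], visited so far: [16, 11]
  queue [47] -> pop 47, enqueue [30], visited so far: [16, 11, 47]
  queue [30] -> pop 30, enqueue [18, 36], visited so far: [16, 11, 47, 30]
  queue [18, 36] -> pop 18, enqueue [none], visited so far: [16, 11, 47, 30, 18]
  queue [36] -> pop 36, enqueue [39], visited so far: [16, 11, 47, 30, 18, 36]
  queue [39] -> pop 39, enqueue [none], visited so far: [16, 11, 47, 30, 18, 36, 39]
Result: [16, 11, 47, 30, 18, 36, 39]


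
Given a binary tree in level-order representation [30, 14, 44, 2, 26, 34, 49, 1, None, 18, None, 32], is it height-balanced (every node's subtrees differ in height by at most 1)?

Tree (level-order array): [30, 14, 44, 2, 26, 34, 49, 1, None, 18, None, 32]
Definition: a tree is height-balanced if, at every node, |h(left) - h(right)| <= 1 (empty subtree has height -1).
Bottom-up per-node check:
  node 1: h_left=-1, h_right=-1, diff=0 [OK], height=0
  node 2: h_left=0, h_right=-1, diff=1 [OK], height=1
  node 18: h_left=-1, h_right=-1, diff=0 [OK], height=0
  node 26: h_left=0, h_right=-1, diff=1 [OK], height=1
  node 14: h_left=1, h_right=1, diff=0 [OK], height=2
  node 32: h_left=-1, h_right=-1, diff=0 [OK], height=0
  node 34: h_left=0, h_right=-1, diff=1 [OK], height=1
  node 49: h_left=-1, h_right=-1, diff=0 [OK], height=0
  node 44: h_left=1, h_right=0, diff=1 [OK], height=2
  node 30: h_left=2, h_right=2, diff=0 [OK], height=3
All nodes satisfy the balance condition.
Result: Balanced


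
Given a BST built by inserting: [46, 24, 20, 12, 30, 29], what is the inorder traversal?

Tree insertion order: [46, 24, 20, 12, 30, 29]
Tree (level-order array): [46, 24, None, 20, 30, 12, None, 29]
Inorder traversal: [12, 20, 24, 29, 30, 46]


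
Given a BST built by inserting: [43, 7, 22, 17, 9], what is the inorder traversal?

Tree insertion order: [43, 7, 22, 17, 9]
Tree (level-order array): [43, 7, None, None, 22, 17, None, 9]
Inorder traversal: [7, 9, 17, 22, 43]


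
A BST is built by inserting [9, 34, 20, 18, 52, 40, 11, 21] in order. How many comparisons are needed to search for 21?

Search path for 21: 9 -> 34 -> 20 -> 21
Found: True
Comparisons: 4


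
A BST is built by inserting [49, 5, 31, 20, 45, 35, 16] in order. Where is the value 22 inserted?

Starting tree (level order): [49, 5, None, None, 31, 20, 45, 16, None, 35]
Insertion path: 49 -> 5 -> 31 -> 20
Result: insert 22 as right child of 20
Final tree (level order): [49, 5, None, None, 31, 20, 45, 16, 22, 35]


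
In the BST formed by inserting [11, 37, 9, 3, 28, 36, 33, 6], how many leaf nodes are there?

Tree built from: [11, 37, 9, 3, 28, 36, 33, 6]
Tree (level-order array): [11, 9, 37, 3, None, 28, None, None, 6, None, 36, None, None, 33]
Rule: A leaf has 0 children.
Per-node child counts:
  node 11: 2 child(ren)
  node 9: 1 child(ren)
  node 3: 1 child(ren)
  node 6: 0 child(ren)
  node 37: 1 child(ren)
  node 28: 1 child(ren)
  node 36: 1 child(ren)
  node 33: 0 child(ren)
Matching nodes: [6, 33]
Count of leaf nodes: 2


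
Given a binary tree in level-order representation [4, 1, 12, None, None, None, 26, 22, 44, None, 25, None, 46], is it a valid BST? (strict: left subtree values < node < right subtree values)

Level-order array: [4, 1, 12, None, None, None, 26, 22, 44, None, 25, None, 46]
Validate using subtree bounds (lo, hi): at each node, require lo < value < hi,
then recurse left with hi=value and right with lo=value.
Preorder trace (stopping at first violation):
  at node 4 with bounds (-inf, +inf): OK
  at node 1 with bounds (-inf, 4): OK
  at node 12 with bounds (4, +inf): OK
  at node 26 with bounds (12, +inf): OK
  at node 22 with bounds (12, 26): OK
  at node 25 with bounds (22, 26): OK
  at node 44 with bounds (26, +inf): OK
  at node 46 with bounds (44, +inf): OK
No violation found at any node.
Result: Valid BST


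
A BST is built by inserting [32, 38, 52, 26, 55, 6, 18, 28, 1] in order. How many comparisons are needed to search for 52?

Search path for 52: 32 -> 38 -> 52
Found: True
Comparisons: 3


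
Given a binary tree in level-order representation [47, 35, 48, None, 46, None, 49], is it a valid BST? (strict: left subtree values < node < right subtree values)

Level-order array: [47, 35, 48, None, 46, None, 49]
Validate using subtree bounds (lo, hi): at each node, require lo < value < hi,
then recurse left with hi=value and right with lo=value.
Preorder trace (stopping at first violation):
  at node 47 with bounds (-inf, +inf): OK
  at node 35 with bounds (-inf, 47): OK
  at node 46 with bounds (35, 47): OK
  at node 48 with bounds (47, +inf): OK
  at node 49 with bounds (48, +inf): OK
No violation found at any node.
Result: Valid BST


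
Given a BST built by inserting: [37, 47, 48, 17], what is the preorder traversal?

Tree insertion order: [37, 47, 48, 17]
Tree (level-order array): [37, 17, 47, None, None, None, 48]
Preorder traversal: [37, 17, 47, 48]


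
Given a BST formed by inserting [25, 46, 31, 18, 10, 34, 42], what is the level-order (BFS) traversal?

Tree insertion order: [25, 46, 31, 18, 10, 34, 42]
Tree (level-order array): [25, 18, 46, 10, None, 31, None, None, None, None, 34, None, 42]
BFS from the root, enqueuing left then right child of each popped node:
  queue [25] -> pop 25, enqueue [18, 46], visited so far: [25]
  queue [18, 46] -> pop 18, enqueue [10], visited so far: [25, 18]
  queue [46, 10] -> pop 46, enqueue [31], visited so far: [25, 18, 46]
  queue [10, 31] -> pop 10, enqueue [none], visited so far: [25, 18, 46, 10]
  queue [31] -> pop 31, enqueue [34], visited so far: [25, 18, 46, 10, 31]
  queue [34] -> pop 34, enqueue [42], visited so far: [25, 18, 46, 10, 31, 34]
  queue [42] -> pop 42, enqueue [none], visited so far: [25, 18, 46, 10, 31, 34, 42]
Result: [25, 18, 46, 10, 31, 34, 42]


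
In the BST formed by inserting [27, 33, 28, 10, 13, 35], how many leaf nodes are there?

Tree built from: [27, 33, 28, 10, 13, 35]
Tree (level-order array): [27, 10, 33, None, 13, 28, 35]
Rule: A leaf has 0 children.
Per-node child counts:
  node 27: 2 child(ren)
  node 10: 1 child(ren)
  node 13: 0 child(ren)
  node 33: 2 child(ren)
  node 28: 0 child(ren)
  node 35: 0 child(ren)
Matching nodes: [13, 28, 35]
Count of leaf nodes: 3


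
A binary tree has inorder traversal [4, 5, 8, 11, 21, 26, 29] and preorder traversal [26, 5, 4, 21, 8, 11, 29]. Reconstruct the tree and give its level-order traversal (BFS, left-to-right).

Inorder:  [4, 5, 8, 11, 21, 26, 29]
Preorder: [26, 5, 4, 21, 8, 11, 29]
Algorithm: preorder visits root first, so consume preorder in order;
for each root, split the current inorder slice at that value into
left-subtree inorder and right-subtree inorder, then recurse.
Recursive splits:
  root=26; inorder splits into left=[4, 5, 8, 11, 21], right=[29]
  root=5; inorder splits into left=[4], right=[8, 11, 21]
  root=4; inorder splits into left=[], right=[]
  root=21; inorder splits into left=[8, 11], right=[]
  root=8; inorder splits into left=[], right=[11]
  root=11; inorder splits into left=[], right=[]
  root=29; inorder splits into left=[], right=[]
Reconstructed level-order: [26, 5, 29, 4, 21, 8, 11]


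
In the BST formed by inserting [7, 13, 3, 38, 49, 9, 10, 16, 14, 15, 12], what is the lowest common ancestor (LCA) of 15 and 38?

Tree insertion order: [7, 13, 3, 38, 49, 9, 10, 16, 14, 15, 12]
Tree (level-order array): [7, 3, 13, None, None, 9, 38, None, 10, 16, 49, None, 12, 14, None, None, None, None, None, None, 15]
In a BST, the LCA of p=15, q=38 is the first node v on the
root-to-leaf path with p <= v <= q (go left if both < v, right if both > v).
Walk from root:
  at 7: both 15 and 38 > 7, go right
  at 13: both 15 and 38 > 13, go right
  at 38: 15 <= 38 <= 38, this is the LCA
LCA = 38


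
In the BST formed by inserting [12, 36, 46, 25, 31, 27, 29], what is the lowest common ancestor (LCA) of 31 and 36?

Tree insertion order: [12, 36, 46, 25, 31, 27, 29]
Tree (level-order array): [12, None, 36, 25, 46, None, 31, None, None, 27, None, None, 29]
In a BST, the LCA of p=31, q=36 is the first node v on the
root-to-leaf path with p <= v <= q (go left if both < v, right if both > v).
Walk from root:
  at 12: both 31 and 36 > 12, go right
  at 36: 31 <= 36 <= 36, this is the LCA
LCA = 36


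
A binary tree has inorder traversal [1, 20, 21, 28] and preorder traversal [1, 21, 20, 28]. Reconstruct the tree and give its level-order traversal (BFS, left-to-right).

Inorder:  [1, 20, 21, 28]
Preorder: [1, 21, 20, 28]
Algorithm: preorder visits root first, so consume preorder in order;
for each root, split the current inorder slice at that value into
left-subtree inorder and right-subtree inorder, then recurse.
Recursive splits:
  root=1; inorder splits into left=[], right=[20, 21, 28]
  root=21; inorder splits into left=[20], right=[28]
  root=20; inorder splits into left=[], right=[]
  root=28; inorder splits into left=[], right=[]
Reconstructed level-order: [1, 21, 20, 28]


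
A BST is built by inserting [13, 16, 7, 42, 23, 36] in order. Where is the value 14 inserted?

Starting tree (level order): [13, 7, 16, None, None, None, 42, 23, None, None, 36]
Insertion path: 13 -> 16
Result: insert 14 as left child of 16
Final tree (level order): [13, 7, 16, None, None, 14, 42, None, None, 23, None, None, 36]


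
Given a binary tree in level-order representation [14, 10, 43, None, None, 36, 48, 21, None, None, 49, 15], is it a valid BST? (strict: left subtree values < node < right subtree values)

Level-order array: [14, 10, 43, None, None, 36, 48, 21, None, None, 49, 15]
Validate using subtree bounds (lo, hi): at each node, require lo < value < hi,
then recurse left with hi=value and right with lo=value.
Preorder trace (stopping at first violation):
  at node 14 with bounds (-inf, +inf): OK
  at node 10 with bounds (-inf, 14): OK
  at node 43 with bounds (14, +inf): OK
  at node 36 with bounds (14, 43): OK
  at node 21 with bounds (14, 36): OK
  at node 15 with bounds (14, 21): OK
  at node 48 with bounds (43, +inf): OK
  at node 49 with bounds (48, +inf): OK
No violation found at any node.
Result: Valid BST


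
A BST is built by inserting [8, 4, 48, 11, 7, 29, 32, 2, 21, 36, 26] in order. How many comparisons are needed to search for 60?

Search path for 60: 8 -> 48
Found: False
Comparisons: 2


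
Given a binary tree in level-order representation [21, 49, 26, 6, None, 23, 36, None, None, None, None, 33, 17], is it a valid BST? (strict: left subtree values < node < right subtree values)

Level-order array: [21, 49, 26, 6, None, 23, 36, None, None, None, None, 33, 17]
Validate using subtree bounds (lo, hi): at each node, require lo < value < hi,
then recurse left with hi=value and right with lo=value.
Preorder trace (stopping at first violation):
  at node 21 with bounds (-inf, +inf): OK
  at node 49 with bounds (-inf, 21): VIOLATION
Node 49 violates its bound: not (-inf < 49 < 21).
Result: Not a valid BST


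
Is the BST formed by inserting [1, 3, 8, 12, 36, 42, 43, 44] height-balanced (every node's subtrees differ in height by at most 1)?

Tree (level-order array): [1, None, 3, None, 8, None, 12, None, 36, None, 42, None, 43, None, 44]
Definition: a tree is height-balanced if, at every node, |h(left) - h(right)| <= 1 (empty subtree has height -1).
Bottom-up per-node check:
  node 44: h_left=-1, h_right=-1, diff=0 [OK], height=0
  node 43: h_left=-1, h_right=0, diff=1 [OK], height=1
  node 42: h_left=-1, h_right=1, diff=2 [FAIL (|-1-1|=2 > 1)], height=2
  node 36: h_left=-1, h_right=2, diff=3 [FAIL (|-1-2|=3 > 1)], height=3
  node 12: h_left=-1, h_right=3, diff=4 [FAIL (|-1-3|=4 > 1)], height=4
  node 8: h_left=-1, h_right=4, diff=5 [FAIL (|-1-4|=5 > 1)], height=5
  node 3: h_left=-1, h_right=5, diff=6 [FAIL (|-1-5|=6 > 1)], height=6
  node 1: h_left=-1, h_right=6, diff=7 [FAIL (|-1-6|=7 > 1)], height=7
Node 42 violates the condition: |-1 - 1| = 2 > 1.
Result: Not balanced


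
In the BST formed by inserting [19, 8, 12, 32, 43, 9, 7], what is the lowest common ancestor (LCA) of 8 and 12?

Tree insertion order: [19, 8, 12, 32, 43, 9, 7]
Tree (level-order array): [19, 8, 32, 7, 12, None, 43, None, None, 9]
In a BST, the LCA of p=8, q=12 is the first node v on the
root-to-leaf path with p <= v <= q (go left if both < v, right if both > v).
Walk from root:
  at 19: both 8 and 12 < 19, go left
  at 8: 8 <= 8 <= 12, this is the LCA
LCA = 8


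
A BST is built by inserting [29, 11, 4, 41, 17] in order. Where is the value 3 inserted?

Starting tree (level order): [29, 11, 41, 4, 17]
Insertion path: 29 -> 11 -> 4
Result: insert 3 as left child of 4
Final tree (level order): [29, 11, 41, 4, 17, None, None, 3]


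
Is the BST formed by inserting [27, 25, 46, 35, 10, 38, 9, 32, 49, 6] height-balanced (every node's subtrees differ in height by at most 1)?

Tree (level-order array): [27, 25, 46, 10, None, 35, 49, 9, None, 32, 38, None, None, 6]
Definition: a tree is height-balanced if, at every node, |h(left) - h(right)| <= 1 (empty subtree has height -1).
Bottom-up per-node check:
  node 6: h_left=-1, h_right=-1, diff=0 [OK], height=0
  node 9: h_left=0, h_right=-1, diff=1 [OK], height=1
  node 10: h_left=1, h_right=-1, diff=2 [FAIL (|1--1|=2 > 1)], height=2
  node 25: h_left=2, h_right=-1, diff=3 [FAIL (|2--1|=3 > 1)], height=3
  node 32: h_left=-1, h_right=-1, diff=0 [OK], height=0
  node 38: h_left=-1, h_right=-1, diff=0 [OK], height=0
  node 35: h_left=0, h_right=0, diff=0 [OK], height=1
  node 49: h_left=-1, h_right=-1, diff=0 [OK], height=0
  node 46: h_left=1, h_right=0, diff=1 [OK], height=2
  node 27: h_left=3, h_right=2, diff=1 [OK], height=4
Node 10 violates the condition: |1 - -1| = 2 > 1.
Result: Not balanced


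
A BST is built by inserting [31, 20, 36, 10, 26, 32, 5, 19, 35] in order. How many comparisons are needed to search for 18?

Search path for 18: 31 -> 20 -> 10 -> 19
Found: False
Comparisons: 4


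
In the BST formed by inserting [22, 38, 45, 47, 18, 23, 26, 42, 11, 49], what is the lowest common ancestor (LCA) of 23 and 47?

Tree insertion order: [22, 38, 45, 47, 18, 23, 26, 42, 11, 49]
Tree (level-order array): [22, 18, 38, 11, None, 23, 45, None, None, None, 26, 42, 47, None, None, None, None, None, 49]
In a BST, the LCA of p=23, q=47 is the first node v on the
root-to-leaf path with p <= v <= q (go left if both < v, right if both > v).
Walk from root:
  at 22: both 23 and 47 > 22, go right
  at 38: 23 <= 38 <= 47, this is the LCA
LCA = 38


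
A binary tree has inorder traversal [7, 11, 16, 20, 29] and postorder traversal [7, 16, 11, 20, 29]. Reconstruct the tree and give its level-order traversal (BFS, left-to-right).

Inorder:   [7, 11, 16, 20, 29]
Postorder: [7, 16, 11, 20, 29]
Algorithm: postorder visits root last, so walk postorder right-to-left;
each value is the root of the current inorder slice — split it at that
value, recurse on the right subtree first, then the left.
Recursive splits:
  root=29; inorder splits into left=[7, 11, 16, 20], right=[]
  root=20; inorder splits into left=[7, 11, 16], right=[]
  root=11; inorder splits into left=[7], right=[16]
  root=16; inorder splits into left=[], right=[]
  root=7; inorder splits into left=[], right=[]
Reconstructed level-order: [29, 20, 11, 7, 16]


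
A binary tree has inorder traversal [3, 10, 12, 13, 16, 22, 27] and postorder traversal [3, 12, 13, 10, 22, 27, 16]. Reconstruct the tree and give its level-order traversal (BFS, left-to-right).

Inorder:   [3, 10, 12, 13, 16, 22, 27]
Postorder: [3, 12, 13, 10, 22, 27, 16]
Algorithm: postorder visits root last, so walk postorder right-to-left;
each value is the root of the current inorder slice — split it at that
value, recurse on the right subtree first, then the left.
Recursive splits:
  root=16; inorder splits into left=[3, 10, 12, 13], right=[22, 27]
  root=27; inorder splits into left=[22], right=[]
  root=22; inorder splits into left=[], right=[]
  root=10; inorder splits into left=[3], right=[12, 13]
  root=13; inorder splits into left=[12], right=[]
  root=12; inorder splits into left=[], right=[]
  root=3; inorder splits into left=[], right=[]
Reconstructed level-order: [16, 10, 27, 3, 13, 22, 12]


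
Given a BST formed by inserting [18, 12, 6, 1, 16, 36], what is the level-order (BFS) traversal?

Tree insertion order: [18, 12, 6, 1, 16, 36]
Tree (level-order array): [18, 12, 36, 6, 16, None, None, 1]
BFS from the root, enqueuing left then right child of each popped node:
  queue [18] -> pop 18, enqueue [12, 36], visited so far: [18]
  queue [12, 36] -> pop 12, enqueue [6, 16], visited so far: [18, 12]
  queue [36, 6, 16] -> pop 36, enqueue [none], visited so far: [18, 12, 36]
  queue [6, 16] -> pop 6, enqueue [1], visited so far: [18, 12, 36, 6]
  queue [16, 1] -> pop 16, enqueue [none], visited so far: [18, 12, 36, 6, 16]
  queue [1] -> pop 1, enqueue [none], visited so far: [18, 12, 36, 6, 16, 1]
Result: [18, 12, 36, 6, 16, 1]


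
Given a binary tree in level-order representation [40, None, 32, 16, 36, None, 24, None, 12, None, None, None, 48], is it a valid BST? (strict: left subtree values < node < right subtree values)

Level-order array: [40, None, 32, 16, 36, None, 24, None, 12, None, None, None, 48]
Validate using subtree bounds (lo, hi): at each node, require lo < value < hi,
then recurse left with hi=value and right with lo=value.
Preorder trace (stopping at first violation):
  at node 40 with bounds (-inf, +inf): OK
  at node 32 with bounds (40, +inf): VIOLATION
Node 32 violates its bound: not (40 < 32 < +inf).
Result: Not a valid BST


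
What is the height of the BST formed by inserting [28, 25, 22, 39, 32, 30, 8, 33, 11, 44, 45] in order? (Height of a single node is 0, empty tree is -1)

Insertion order: [28, 25, 22, 39, 32, 30, 8, 33, 11, 44, 45]
Tree (level-order array): [28, 25, 39, 22, None, 32, 44, 8, None, 30, 33, None, 45, None, 11]
Compute height bottom-up (empty subtree = -1):
  height(11) = 1 + max(-1, -1) = 0
  height(8) = 1 + max(-1, 0) = 1
  height(22) = 1 + max(1, -1) = 2
  height(25) = 1 + max(2, -1) = 3
  height(30) = 1 + max(-1, -1) = 0
  height(33) = 1 + max(-1, -1) = 0
  height(32) = 1 + max(0, 0) = 1
  height(45) = 1 + max(-1, -1) = 0
  height(44) = 1 + max(-1, 0) = 1
  height(39) = 1 + max(1, 1) = 2
  height(28) = 1 + max(3, 2) = 4
Height = 4


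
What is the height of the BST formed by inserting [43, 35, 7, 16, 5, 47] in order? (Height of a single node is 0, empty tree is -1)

Insertion order: [43, 35, 7, 16, 5, 47]
Tree (level-order array): [43, 35, 47, 7, None, None, None, 5, 16]
Compute height bottom-up (empty subtree = -1):
  height(5) = 1 + max(-1, -1) = 0
  height(16) = 1 + max(-1, -1) = 0
  height(7) = 1 + max(0, 0) = 1
  height(35) = 1 + max(1, -1) = 2
  height(47) = 1 + max(-1, -1) = 0
  height(43) = 1 + max(2, 0) = 3
Height = 3


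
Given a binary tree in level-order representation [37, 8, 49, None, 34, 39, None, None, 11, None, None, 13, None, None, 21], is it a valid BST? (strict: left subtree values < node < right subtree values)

Level-order array: [37, 8, 49, None, 34, 39, None, None, 11, None, None, 13, None, None, 21]
Validate using subtree bounds (lo, hi): at each node, require lo < value < hi,
then recurse left with hi=value and right with lo=value.
Preorder trace (stopping at first violation):
  at node 37 with bounds (-inf, +inf): OK
  at node 8 with bounds (-inf, 37): OK
  at node 34 with bounds (8, 37): OK
  at node 11 with bounds (34, 37): VIOLATION
Node 11 violates its bound: not (34 < 11 < 37).
Result: Not a valid BST


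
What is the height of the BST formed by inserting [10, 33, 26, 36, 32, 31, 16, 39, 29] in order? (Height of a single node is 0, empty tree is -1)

Insertion order: [10, 33, 26, 36, 32, 31, 16, 39, 29]
Tree (level-order array): [10, None, 33, 26, 36, 16, 32, None, 39, None, None, 31, None, None, None, 29]
Compute height bottom-up (empty subtree = -1):
  height(16) = 1 + max(-1, -1) = 0
  height(29) = 1 + max(-1, -1) = 0
  height(31) = 1 + max(0, -1) = 1
  height(32) = 1 + max(1, -1) = 2
  height(26) = 1 + max(0, 2) = 3
  height(39) = 1 + max(-1, -1) = 0
  height(36) = 1 + max(-1, 0) = 1
  height(33) = 1 + max(3, 1) = 4
  height(10) = 1 + max(-1, 4) = 5
Height = 5


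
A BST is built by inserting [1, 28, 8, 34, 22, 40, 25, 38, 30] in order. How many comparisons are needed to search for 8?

Search path for 8: 1 -> 28 -> 8
Found: True
Comparisons: 3


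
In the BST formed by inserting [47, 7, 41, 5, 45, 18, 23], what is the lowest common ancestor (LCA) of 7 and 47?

Tree insertion order: [47, 7, 41, 5, 45, 18, 23]
Tree (level-order array): [47, 7, None, 5, 41, None, None, 18, 45, None, 23]
In a BST, the LCA of p=7, q=47 is the first node v on the
root-to-leaf path with p <= v <= q (go left if both < v, right if both > v).
Walk from root:
  at 47: 7 <= 47 <= 47, this is the LCA
LCA = 47


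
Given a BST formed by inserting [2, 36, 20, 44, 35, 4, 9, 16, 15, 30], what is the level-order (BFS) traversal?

Tree insertion order: [2, 36, 20, 44, 35, 4, 9, 16, 15, 30]
Tree (level-order array): [2, None, 36, 20, 44, 4, 35, None, None, None, 9, 30, None, None, 16, None, None, 15]
BFS from the root, enqueuing left then right child of each popped node:
  queue [2] -> pop 2, enqueue [36], visited so far: [2]
  queue [36] -> pop 36, enqueue [20, 44], visited so far: [2, 36]
  queue [20, 44] -> pop 20, enqueue [4, 35], visited so far: [2, 36, 20]
  queue [44, 4, 35] -> pop 44, enqueue [none], visited so far: [2, 36, 20, 44]
  queue [4, 35] -> pop 4, enqueue [9], visited so far: [2, 36, 20, 44, 4]
  queue [35, 9] -> pop 35, enqueue [30], visited so far: [2, 36, 20, 44, 4, 35]
  queue [9, 30] -> pop 9, enqueue [16], visited so far: [2, 36, 20, 44, 4, 35, 9]
  queue [30, 16] -> pop 30, enqueue [none], visited so far: [2, 36, 20, 44, 4, 35, 9, 30]
  queue [16] -> pop 16, enqueue [15], visited so far: [2, 36, 20, 44, 4, 35, 9, 30, 16]
  queue [15] -> pop 15, enqueue [none], visited so far: [2, 36, 20, 44, 4, 35, 9, 30, 16, 15]
Result: [2, 36, 20, 44, 4, 35, 9, 30, 16, 15]


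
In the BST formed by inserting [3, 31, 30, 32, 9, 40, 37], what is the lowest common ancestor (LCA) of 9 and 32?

Tree insertion order: [3, 31, 30, 32, 9, 40, 37]
Tree (level-order array): [3, None, 31, 30, 32, 9, None, None, 40, None, None, 37]
In a BST, the LCA of p=9, q=32 is the first node v on the
root-to-leaf path with p <= v <= q (go left if both < v, right if both > v).
Walk from root:
  at 3: both 9 and 32 > 3, go right
  at 31: 9 <= 31 <= 32, this is the LCA
LCA = 31


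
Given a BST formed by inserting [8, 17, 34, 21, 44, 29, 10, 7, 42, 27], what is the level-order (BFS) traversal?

Tree insertion order: [8, 17, 34, 21, 44, 29, 10, 7, 42, 27]
Tree (level-order array): [8, 7, 17, None, None, 10, 34, None, None, 21, 44, None, 29, 42, None, 27]
BFS from the root, enqueuing left then right child of each popped node:
  queue [8] -> pop 8, enqueue [7, 17], visited so far: [8]
  queue [7, 17] -> pop 7, enqueue [none], visited so far: [8, 7]
  queue [17] -> pop 17, enqueue [10, 34], visited so far: [8, 7, 17]
  queue [10, 34] -> pop 10, enqueue [none], visited so far: [8, 7, 17, 10]
  queue [34] -> pop 34, enqueue [21, 44], visited so far: [8, 7, 17, 10, 34]
  queue [21, 44] -> pop 21, enqueue [29], visited so far: [8, 7, 17, 10, 34, 21]
  queue [44, 29] -> pop 44, enqueue [42], visited so far: [8, 7, 17, 10, 34, 21, 44]
  queue [29, 42] -> pop 29, enqueue [27], visited so far: [8, 7, 17, 10, 34, 21, 44, 29]
  queue [42, 27] -> pop 42, enqueue [none], visited so far: [8, 7, 17, 10, 34, 21, 44, 29, 42]
  queue [27] -> pop 27, enqueue [none], visited so far: [8, 7, 17, 10, 34, 21, 44, 29, 42, 27]
Result: [8, 7, 17, 10, 34, 21, 44, 29, 42, 27]


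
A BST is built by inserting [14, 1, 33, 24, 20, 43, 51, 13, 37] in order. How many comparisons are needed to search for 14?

Search path for 14: 14
Found: True
Comparisons: 1


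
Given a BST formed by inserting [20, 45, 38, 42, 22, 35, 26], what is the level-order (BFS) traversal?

Tree insertion order: [20, 45, 38, 42, 22, 35, 26]
Tree (level-order array): [20, None, 45, 38, None, 22, 42, None, 35, None, None, 26]
BFS from the root, enqueuing left then right child of each popped node:
  queue [20] -> pop 20, enqueue [45], visited so far: [20]
  queue [45] -> pop 45, enqueue [38], visited so far: [20, 45]
  queue [38] -> pop 38, enqueue [22, 42], visited so far: [20, 45, 38]
  queue [22, 42] -> pop 22, enqueue [35], visited so far: [20, 45, 38, 22]
  queue [42, 35] -> pop 42, enqueue [none], visited so far: [20, 45, 38, 22, 42]
  queue [35] -> pop 35, enqueue [26], visited so far: [20, 45, 38, 22, 42, 35]
  queue [26] -> pop 26, enqueue [none], visited so far: [20, 45, 38, 22, 42, 35, 26]
Result: [20, 45, 38, 22, 42, 35, 26]


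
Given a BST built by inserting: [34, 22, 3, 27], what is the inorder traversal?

Tree insertion order: [34, 22, 3, 27]
Tree (level-order array): [34, 22, None, 3, 27]
Inorder traversal: [3, 22, 27, 34]


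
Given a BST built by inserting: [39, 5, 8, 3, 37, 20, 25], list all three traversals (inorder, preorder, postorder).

Tree insertion order: [39, 5, 8, 3, 37, 20, 25]
Tree (level-order array): [39, 5, None, 3, 8, None, None, None, 37, 20, None, None, 25]
Inorder (L, root, R): [3, 5, 8, 20, 25, 37, 39]
Preorder (root, L, R): [39, 5, 3, 8, 37, 20, 25]
Postorder (L, R, root): [3, 25, 20, 37, 8, 5, 39]


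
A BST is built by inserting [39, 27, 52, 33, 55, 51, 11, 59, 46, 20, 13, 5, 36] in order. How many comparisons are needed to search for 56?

Search path for 56: 39 -> 52 -> 55 -> 59
Found: False
Comparisons: 4


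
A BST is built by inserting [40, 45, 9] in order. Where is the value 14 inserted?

Starting tree (level order): [40, 9, 45]
Insertion path: 40 -> 9
Result: insert 14 as right child of 9
Final tree (level order): [40, 9, 45, None, 14]


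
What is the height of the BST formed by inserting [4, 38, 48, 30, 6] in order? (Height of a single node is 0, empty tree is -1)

Insertion order: [4, 38, 48, 30, 6]
Tree (level-order array): [4, None, 38, 30, 48, 6]
Compute height bottom-up (empty subtree = -1):
  height(6) = 1 + max(-1, -1) = 0
  height(30) = 1 + max(0, -1) = 1
  height(48) = 1 + max(-1, -1) = 0
  height(38) = 1 + max(1, 0) = 2
  height(4) = 1 + max(-1, 2) = 3
Height = 3


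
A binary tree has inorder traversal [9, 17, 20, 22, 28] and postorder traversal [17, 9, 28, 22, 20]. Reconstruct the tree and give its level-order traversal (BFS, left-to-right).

Inorder:   [9, 17, 20, 22, 28]
Postorder: [17, 9, 28, 22, 20]
Algorithm: postorder visits root last, so walk postorder right-to-left;
each value is the root of the current inorder slice — split it at that
value, recurse on the right subtree first, then the left.
Recursive splits:
  root=20; inorder splits into left=[9, 17], right=[22, 28]
  root=22; inorder splits into left=[], right=[28]
  root=28; inorder splits into left=[], right=[]
  root=9; inorder splits into left=[], right=[17]
  root=17; inorder splits into left=[], right=[]
Reconstructed level-order: [20, 9, 22, 17, 28]


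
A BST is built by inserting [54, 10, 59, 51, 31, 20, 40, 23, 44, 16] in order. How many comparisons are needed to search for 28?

Search path for 28: 54 -> 10 -> 51 -> 31 -> 20 -> 23
Found: False
Comparisons: 6


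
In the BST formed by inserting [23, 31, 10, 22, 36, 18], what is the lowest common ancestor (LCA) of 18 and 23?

Tree insertion order: [23, 31, 10, 22, 36, 18]
Tree (level-order array): [23, 10, 31, None, 22, None, 36, 18]
In a BST, the LCA of p=18, q=23 is the first node v on the
root-to-leaf path with p <= v <= q (go left if both < v, right if both > v).
Walk from root:
  at 23: 18 <= 23 <= 23, this is the LCA
LCA = 23


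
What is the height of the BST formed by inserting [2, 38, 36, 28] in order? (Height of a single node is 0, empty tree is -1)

Insertion order: [2, 38, 36, 28]
Tree (level-order array): [2, None, 38, 36, None, 28]
Compute height bottom-up (empty subtree = -1):
  height(28) = 1 + max(-1, -1) = 0
  height(36) = 1 + max(0, -1) = 1
  height(38) = 1 + max(1, -1) = 2
  height(2) = 1 + max(-1, 2) = 3
Height = 3


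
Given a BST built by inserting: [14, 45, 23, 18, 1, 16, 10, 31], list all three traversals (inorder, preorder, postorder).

Tree insertion order: [14, 45, 23, 18, 1, 16, 10, 31]
Tree (level-order array): [14, 1, 45, None, 10, 23, None, None, None, 18, 31, 16]
Inorder (L, root, R): [1, 10, 14, 16, 18, 23, 31, 45]
Preorder (root, L, R): [14, 1, 10, 45, 23, 18, 16, 31]
Postorder (L, R, root): [10, 1, 16, 18, 31, 23, 45, 14]


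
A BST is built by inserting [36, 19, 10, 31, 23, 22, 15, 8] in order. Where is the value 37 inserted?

Starting tree (level order): [36, 19, None, 10, 31, 8, 15, 23, None, None, None, None, None, 22]
Insertion path: 36
Result: insert 37 as right child of 36
Final tree (level order): [36, 19, 37, 10, 31, None, None, 8, 15, 23, None, None, None, None, None, 22]


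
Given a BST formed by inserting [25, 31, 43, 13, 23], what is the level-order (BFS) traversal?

Tree insertion order: [25, 31, 43, 13, 23]
Tree (level-order array): [25, 13, 31, None, 23, None, 43]
BFS from the root, enqueuing left then right child of each popped node:
  queue [25] -> pop 25, enqueue [13, 31], visited so far: [25]
  queue [13, 31] -> pop 13, enqueue [23], visited so far: [25, 13]
  queue [31, 23] -> pop 31, enqueue [43], visited so far: [25, 13, 31]
  queue [23, 43] -> pop 23, enqueue [none], visited so far: [25, 13, 31, 23]
  queue [43] -> pop 43, enqueue [none], visited so far: [25, 13, 31, 23, 43]
Result: [25, 13, 31, 23, 43]
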